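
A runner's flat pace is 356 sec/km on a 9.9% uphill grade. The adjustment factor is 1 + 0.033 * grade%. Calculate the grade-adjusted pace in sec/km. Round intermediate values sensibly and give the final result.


Factor = 1 + 0.033 * 9.9 = 1.3267
Adjusted pace = 356 * 1.3267
= 472.31 sec/km

472.31 s/km


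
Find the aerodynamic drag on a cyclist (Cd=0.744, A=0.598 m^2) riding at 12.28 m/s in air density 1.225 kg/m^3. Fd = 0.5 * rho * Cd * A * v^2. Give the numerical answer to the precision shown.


Fd = 0.5 * 1.225 * 0.744 * 0.598 * 12.28^2
= 0.5 * 1.225 * 0.744 * 0.598 * 150.7984
= 41.094 N

41.094 N


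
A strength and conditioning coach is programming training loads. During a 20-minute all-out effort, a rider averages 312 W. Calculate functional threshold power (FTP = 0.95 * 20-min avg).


FTP = 0.95 * 312
= 296.4 W

296.4 W


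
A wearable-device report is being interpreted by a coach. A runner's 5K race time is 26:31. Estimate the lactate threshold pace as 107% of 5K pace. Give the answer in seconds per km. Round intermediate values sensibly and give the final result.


Total race time = 26*60 + 31 = 1591 seconds
5K pace = 1591 / 5 = 318.2 sec/km
LT pace = 318.2 * 1.07 = 340.47 sec/km

340.47 s/km


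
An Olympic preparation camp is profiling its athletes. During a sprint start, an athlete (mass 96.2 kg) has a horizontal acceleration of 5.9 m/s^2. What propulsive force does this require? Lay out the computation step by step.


Propulsive force = mass * acceleration
= 96.2 kg * 5.9 m/s^2
= 567.58 N

567.58 N


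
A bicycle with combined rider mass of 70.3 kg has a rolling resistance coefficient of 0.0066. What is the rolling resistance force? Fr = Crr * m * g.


Fr = 0.0066 * 70.3 * 9.81
= 0.46398 * 9.81
= 4.552 N

4.552 N


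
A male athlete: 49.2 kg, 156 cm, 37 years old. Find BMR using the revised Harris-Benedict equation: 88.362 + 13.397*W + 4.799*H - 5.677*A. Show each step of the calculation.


Intercept = 88.362
Weight contribution = 13.397 * 49.2 = 659.1324
Height contribution = 4.799 * 156 = 748.644
Age contribution = 5.677 * 37 = 210.049
BMR = 88.362 + 659.1324 + 748.644 - 210.049
= 1286.09 kcal/day

1286.09 kcal/day


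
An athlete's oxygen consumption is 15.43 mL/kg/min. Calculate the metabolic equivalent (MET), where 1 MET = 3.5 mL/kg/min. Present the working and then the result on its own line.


MET = VO2 / 3.5
= 15.43 / 3.5
= 4.41 METs

4.41 METs


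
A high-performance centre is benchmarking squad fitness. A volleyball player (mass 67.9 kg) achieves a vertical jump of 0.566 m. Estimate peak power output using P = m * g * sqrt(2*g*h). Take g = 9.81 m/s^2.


2 * g * h = 2 * 9.81 * 0.566 = 11.10492
sqrt(11.10492) = 3.332405 m/s
P = 67.9 * 9.81 * 3.332405 = 2219.71 W

2219.71 W


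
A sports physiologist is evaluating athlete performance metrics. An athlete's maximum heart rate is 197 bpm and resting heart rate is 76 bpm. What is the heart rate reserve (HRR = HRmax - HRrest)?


HRR = HRmax - HRrest
= 197 - 76
= 121 bpm

121 bpm


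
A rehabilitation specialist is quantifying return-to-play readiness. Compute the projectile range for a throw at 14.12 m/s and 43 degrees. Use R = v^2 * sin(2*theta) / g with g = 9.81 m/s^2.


Two times the angle = 86 degrees
sin(86) = 0.997564
R = 199.3744 * 0.997564 / 9.81 = 20.274 m

20.274 m


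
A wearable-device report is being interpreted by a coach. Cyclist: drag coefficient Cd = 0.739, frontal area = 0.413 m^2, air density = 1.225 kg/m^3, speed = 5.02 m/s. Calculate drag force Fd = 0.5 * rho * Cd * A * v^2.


v^2 = 5.02^2 = 25.2004
Fd = 0.5 * 1.225 * 0.739 * 0.413 * 25.2004
= 4.711 N

4.711 N


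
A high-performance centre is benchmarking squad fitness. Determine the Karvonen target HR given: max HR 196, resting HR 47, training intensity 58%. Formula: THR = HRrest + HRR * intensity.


HRR = HRmax - HRrest = 196 - 47 = 149
THR = 47 + 149 * 0.58
= 133.42 bpm

133.42 bpm


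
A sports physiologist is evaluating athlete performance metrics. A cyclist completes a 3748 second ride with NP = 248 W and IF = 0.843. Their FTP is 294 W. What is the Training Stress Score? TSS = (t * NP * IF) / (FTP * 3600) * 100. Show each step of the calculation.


t * NP * IF = 3748 * 248 * 0.843 = 783571.872
FTP * 3600 = 1058400
TSS = (783571.872 / 1058400) * 100 = 74.03

74.03 TSS


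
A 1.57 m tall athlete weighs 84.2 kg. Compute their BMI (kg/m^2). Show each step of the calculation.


height^2 = 2.4649 m^2
BMI = 84.2 / 2.4649 = 34.16 kg/m^2

34.16 kg/m^2


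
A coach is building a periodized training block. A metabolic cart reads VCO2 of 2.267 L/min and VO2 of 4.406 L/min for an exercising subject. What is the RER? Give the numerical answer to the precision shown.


RER = VCO2 / VO2 = 2.267 / 4.406 = 0.5145

0.5145


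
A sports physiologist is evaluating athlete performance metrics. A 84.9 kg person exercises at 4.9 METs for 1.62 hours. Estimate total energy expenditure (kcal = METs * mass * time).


Energy = METs * mass(kg) * time(h)
= 4.9 * 84.9 * 1.62
= 673.94 kcal

673.94 kcal


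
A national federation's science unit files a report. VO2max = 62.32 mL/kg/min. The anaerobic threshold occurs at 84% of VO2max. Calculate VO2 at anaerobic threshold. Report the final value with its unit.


AT fraction = 84 / 100 = 0.84
AT VO2 = 62.32 * 0.84
= 52.35 mL/kg/min

52.35 mL/kg/min


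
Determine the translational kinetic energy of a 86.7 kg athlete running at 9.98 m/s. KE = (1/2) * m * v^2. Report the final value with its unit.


KE = 0.5 * m * v^2
= 0.5 * 86.7 * 9.98^2
= 0.5 * 86.7 * 99.6004
= 4317.68 J

4317.68 J


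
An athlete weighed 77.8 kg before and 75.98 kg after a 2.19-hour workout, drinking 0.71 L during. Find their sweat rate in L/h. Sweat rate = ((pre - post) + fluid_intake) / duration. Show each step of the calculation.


Body mass change = 1.82 kg
Total sweat loss = 1.82 + 0.71 = 2.53 L
Rate = 2.53 / 2.19 = 1.155 L/h

1.155 L/h


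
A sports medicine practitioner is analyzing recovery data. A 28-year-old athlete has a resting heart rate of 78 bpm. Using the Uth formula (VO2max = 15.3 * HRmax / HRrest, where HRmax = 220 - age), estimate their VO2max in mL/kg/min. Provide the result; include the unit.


HRmax = 220 - 28 = 192 bpm
Ratio = HRmax / HRrest = 192 / 78 = 2.4615
VO2max = 15.3 * 2.4615 = 37.66 mL/kg/min

37.66 mL/kg/min


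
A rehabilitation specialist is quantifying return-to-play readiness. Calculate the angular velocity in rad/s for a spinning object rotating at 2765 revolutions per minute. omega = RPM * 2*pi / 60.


omega = RPM * 2*pi / 60
= 2765 * 6.28318531 / 60
= 289.55 rad/s

289.55 rad/s


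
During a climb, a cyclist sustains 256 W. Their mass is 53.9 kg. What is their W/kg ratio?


Power-to-weight = 256 W / 53.9 kg
= 4.75 W/kg

4.75 W/kg


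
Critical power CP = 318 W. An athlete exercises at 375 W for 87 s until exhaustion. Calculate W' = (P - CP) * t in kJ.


P - CP = 375 - 318 = 57 W
W' = 57 * 87 = 4959 J
= 4959 / 1000 = 4.959 kJ

4.959 kJ


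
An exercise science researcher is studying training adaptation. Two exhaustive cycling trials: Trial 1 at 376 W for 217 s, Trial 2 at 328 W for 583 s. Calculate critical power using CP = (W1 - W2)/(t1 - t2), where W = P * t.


W1 = 376 * 217 = 81592 J
W2 = 328 * 583 = 191224 J
CP = (81592 - 191224) / (217 - 583)
= -109632 / -366
= 299.54 W

299.54 W


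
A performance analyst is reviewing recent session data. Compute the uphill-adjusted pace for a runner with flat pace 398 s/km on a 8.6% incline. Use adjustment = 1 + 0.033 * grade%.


Adjustment factor = 1 + 0.033 * 8.6 = 1.2838
Grade-adjusted pace = 398 * 1.2838 = 510.95 s/km

510.95 s/km


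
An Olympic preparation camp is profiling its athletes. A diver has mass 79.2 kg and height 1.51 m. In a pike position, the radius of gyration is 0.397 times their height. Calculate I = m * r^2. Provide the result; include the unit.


r = 0.397 * 1.51 = 0.59947 m
I = m * r^2 = 79.2 * 0.359364 = 28.462 kg*m^2

28.462 kg*m^2


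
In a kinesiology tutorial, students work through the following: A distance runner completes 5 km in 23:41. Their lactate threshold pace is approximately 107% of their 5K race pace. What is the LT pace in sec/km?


Convert to seconds: 23 min 41 s = 1421 s
Pace per km = 1421 / 5 = 284.2 s/km
LT pace = 284.2 * 1.07 = 304.09 s/km

304.09 s/km


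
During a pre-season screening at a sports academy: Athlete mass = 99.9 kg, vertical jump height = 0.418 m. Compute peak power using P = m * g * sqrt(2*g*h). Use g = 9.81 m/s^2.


sqrt(2 * 9.81 * 0.418) = sqrt(8.20116) = 2.863767 m/s
P = 99.9 * 9.81 * 2.863767
= 2806.55 W

2806.55 W


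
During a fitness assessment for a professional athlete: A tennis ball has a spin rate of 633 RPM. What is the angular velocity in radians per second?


Convert RPM to rad/s: multiply by 2*pi and divide by 60
omega = 633 * 2 * pi / 60
= 66.288 rad/s

66.288 rad/s


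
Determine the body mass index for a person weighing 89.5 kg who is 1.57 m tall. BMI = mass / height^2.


BMI = mass / height^2
= 89.5 / 1.57^2
= 89.5 / 2.4649
= 36.31 kg/m^2

36.31 kg/m^2


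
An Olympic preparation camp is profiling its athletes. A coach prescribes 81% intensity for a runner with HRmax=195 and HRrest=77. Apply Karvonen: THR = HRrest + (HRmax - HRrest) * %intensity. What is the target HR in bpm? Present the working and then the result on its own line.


Heart rate reserve = 195 - 77 = 118
Intensity fraction = 81 / 100 = 0.81
THR = 77 + 118 * 0.81 = 172.58 bpm

172.58 bpm


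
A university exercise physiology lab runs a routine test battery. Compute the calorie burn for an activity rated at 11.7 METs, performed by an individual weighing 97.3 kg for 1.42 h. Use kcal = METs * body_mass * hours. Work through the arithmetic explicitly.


Product of METs and mass = 11.7 * 97.3 = 1138.41
Total kcal = 1138.41 * 1.42 = 1616.54 kcal

1616.54 kcal


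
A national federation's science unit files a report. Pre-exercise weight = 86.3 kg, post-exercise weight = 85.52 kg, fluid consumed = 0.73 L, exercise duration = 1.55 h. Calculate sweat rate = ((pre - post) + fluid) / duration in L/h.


Weight loss = 86.3 - 85.52 = 0.78 kg (approx L)
Total sweat = 0.78 + 0.73 = 1.51 L
Sweat rate = 1.51 / 1.55 = 0.974 L/h

0.974 L/h


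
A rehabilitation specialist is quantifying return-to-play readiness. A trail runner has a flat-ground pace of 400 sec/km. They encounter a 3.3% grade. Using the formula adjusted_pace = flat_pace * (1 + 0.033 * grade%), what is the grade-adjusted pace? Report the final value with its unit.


Grade factor = 1 + 0.033 * 3.3 = 1.1089
Adjusted = 400 * 1.1089 = 443.56 sec/km

443.56 s/km


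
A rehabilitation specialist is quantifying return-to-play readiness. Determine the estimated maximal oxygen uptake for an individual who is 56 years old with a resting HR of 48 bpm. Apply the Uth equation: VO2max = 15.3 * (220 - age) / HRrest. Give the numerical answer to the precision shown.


HRmax = 220 - 56 = 164
VO2max = 15.3 * (164 / 48)
= 15.3 * 3.4167
= 52.28 mL/kg/min

52.28 mL/kg/min


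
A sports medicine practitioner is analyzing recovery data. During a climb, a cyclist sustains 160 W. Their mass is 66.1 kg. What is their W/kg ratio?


Power-to-weight = 160 W / 66.1 kg
= 2.421 W/kg

2.421 W/kg


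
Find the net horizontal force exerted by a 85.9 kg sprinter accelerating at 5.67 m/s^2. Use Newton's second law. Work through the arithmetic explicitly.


Newton's second law: F = m * a
F = 85.9 * 5.67 = 487.05 N

487.05 N


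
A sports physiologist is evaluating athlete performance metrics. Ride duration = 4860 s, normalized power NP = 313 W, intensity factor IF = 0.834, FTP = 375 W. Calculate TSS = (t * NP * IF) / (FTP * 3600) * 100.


Numerator = 4860 * 313 * 0.834 = 1268664.12
Denominator = 375 * 3600 = 1350000
TSS = 1268664.12 / 1350000 * 100
= 93.98

93.98 TSS


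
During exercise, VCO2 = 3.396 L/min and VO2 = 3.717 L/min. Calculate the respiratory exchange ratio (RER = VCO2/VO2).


RER = VCO2 / VO2
= 3.396 / 3.717
= 0.9136

0.9136


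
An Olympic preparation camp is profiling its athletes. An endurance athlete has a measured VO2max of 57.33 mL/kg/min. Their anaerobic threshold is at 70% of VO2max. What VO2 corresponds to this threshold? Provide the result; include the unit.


Anaerobic threshold VO2 = VO2max * 70%
= 57.33 * 0.7
= 40.13 mL/kg/min

40.13 mL/kg/min


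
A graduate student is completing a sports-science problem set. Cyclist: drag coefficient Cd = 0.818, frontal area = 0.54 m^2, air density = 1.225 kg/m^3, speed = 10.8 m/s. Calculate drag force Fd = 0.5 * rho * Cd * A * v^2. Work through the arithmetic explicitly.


v^2 = 10.8^2 = 116.64
Fd = 0.5 * 1.225 * 0.818 * 0.54 * 116.64
= 31.557 N

31.557 N


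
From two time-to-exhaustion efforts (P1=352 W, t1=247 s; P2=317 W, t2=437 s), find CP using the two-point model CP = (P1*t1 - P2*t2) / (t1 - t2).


Work in trial 1 = 86944 J
Work in trial 2 = 138529 J
Delta work = -51585 J
Delta time = -190 s
CP = -51585 / -190 = 271.5 W

271.5 W


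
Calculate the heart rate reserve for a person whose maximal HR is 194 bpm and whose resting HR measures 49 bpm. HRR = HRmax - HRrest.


HRmax = 194 bpm
HRrest = 49 bpm
HRR = 194 - 49 = 145 bpm

145 bpm


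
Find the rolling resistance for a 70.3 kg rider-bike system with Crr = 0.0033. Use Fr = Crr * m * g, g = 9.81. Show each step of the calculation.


m * g = 70.3 * 9.81 = 689.643 N
Fr = 0.0033 * 689.643 = 2.276 N

2.276 N


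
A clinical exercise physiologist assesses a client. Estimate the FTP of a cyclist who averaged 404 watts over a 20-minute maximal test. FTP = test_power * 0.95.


FTP = 404 * 0.95 = 383.8 W

383.8 W


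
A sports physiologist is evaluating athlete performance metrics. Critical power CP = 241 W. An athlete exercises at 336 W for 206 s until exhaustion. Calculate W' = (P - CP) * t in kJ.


P - CP = 336 - 241 = 95 W
W' = 95 * 206 = 19570 J
= 19570 / 1000 = 19.57 kJ

19.57 kJ


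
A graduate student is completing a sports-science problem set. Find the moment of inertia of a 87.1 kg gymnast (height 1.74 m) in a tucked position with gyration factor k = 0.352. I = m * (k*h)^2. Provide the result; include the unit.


Radius of gyration = 0.352 * 1.74 = 0.61248 m
I = 87.1 * 0.61248^2
= 87.1 * 0.375132
= 32.674 kg*m^2

32.674 kg*m^2


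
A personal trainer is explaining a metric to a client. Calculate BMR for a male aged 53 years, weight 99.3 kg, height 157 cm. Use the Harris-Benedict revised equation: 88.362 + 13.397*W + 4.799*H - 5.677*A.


Substituting values:
W term = 13.397 * 99.3 = 1330.3221
H term = 4.799 * 157 = 753.443
A term = 5.677 * 53 = 300.881
BMR = 1871.25 kcal/day

1871.25 kcal/day


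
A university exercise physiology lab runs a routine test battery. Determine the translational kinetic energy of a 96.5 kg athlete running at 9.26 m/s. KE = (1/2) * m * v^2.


KE = 0.5 * m * v^2
= 0.5 * 96.5 * 9.26^2
= 0.5 * 96.5 * 85.7476
= 4137.32 J

4137.32 J


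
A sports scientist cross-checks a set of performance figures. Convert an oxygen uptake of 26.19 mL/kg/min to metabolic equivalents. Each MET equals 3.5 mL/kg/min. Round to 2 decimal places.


One MET = 3.5 mL/kg/min
Number of METs = 26.19 / 3.5
= 7.48 METs

7.48 METs


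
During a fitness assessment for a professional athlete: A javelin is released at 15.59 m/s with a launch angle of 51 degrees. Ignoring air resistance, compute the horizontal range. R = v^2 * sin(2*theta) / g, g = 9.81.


Launch speed squared = 243.0481
sin(2 * 51 deg) = 0.978148
Range = 243.0481 * 0.978148 / 9.81
= 24.234 m

24.234 m


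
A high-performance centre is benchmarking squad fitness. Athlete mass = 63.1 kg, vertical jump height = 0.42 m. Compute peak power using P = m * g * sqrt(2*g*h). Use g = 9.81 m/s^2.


sqrt(2 * 9.81 * 0.42) = sqrt(8.2404) = 2.87061 m/s
P = 63.1 * 9.81 * 2.87061
= 1776.94 W

1776.94 W


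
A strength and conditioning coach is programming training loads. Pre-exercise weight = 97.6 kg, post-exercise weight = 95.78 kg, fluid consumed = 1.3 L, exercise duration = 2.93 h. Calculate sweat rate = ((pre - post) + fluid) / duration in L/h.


Weight loss = 97.6 - 95.78 = 1.82 kg (approx L)
Total sweat = 1.82 + 1.3 = 3.12 L
Sweat rate = 3.12 / 2.93 = 1.065 L/h

1.065 L/h


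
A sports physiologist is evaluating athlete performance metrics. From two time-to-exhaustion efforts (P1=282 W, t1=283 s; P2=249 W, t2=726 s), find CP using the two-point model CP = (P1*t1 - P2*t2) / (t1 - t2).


Work in trial 1 = 79806 J
Work in trial 2 = 180774 J
Delta work = -100968 J
Delta time = -443 s
CP = -100968 / -443 = 227.92 W

227.92 W


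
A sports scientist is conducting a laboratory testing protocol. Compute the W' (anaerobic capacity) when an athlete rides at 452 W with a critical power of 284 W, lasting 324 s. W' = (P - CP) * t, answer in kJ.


Above-CP power = 168 W
Duration = 324 s
W' = 168 * 324 = 54432 J
Convert: 54432 / 1000 = 54.432 kJ

54.432 kJ


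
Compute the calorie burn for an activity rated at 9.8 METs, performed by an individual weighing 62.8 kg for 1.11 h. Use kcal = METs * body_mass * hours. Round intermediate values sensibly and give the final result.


Product of METs and mass = 9.8 * 62.8 = 615.44
Total kcal = 615.44 * 1.11 = 683.14 kcal

683.14 kcal


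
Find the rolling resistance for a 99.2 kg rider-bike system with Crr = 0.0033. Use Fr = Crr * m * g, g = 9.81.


m * g = 99.2 * 9.81 = 973.152 N
Fr = 0.0033 * 973.152 = 3.211 N

3.211 N


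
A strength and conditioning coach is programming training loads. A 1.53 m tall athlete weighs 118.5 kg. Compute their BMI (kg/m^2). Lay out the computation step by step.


height^2 = 2.3409 m^2
BMI = 118.5 / 2.3409 = 50.62 kg/m^2

50.62 kg/m^2


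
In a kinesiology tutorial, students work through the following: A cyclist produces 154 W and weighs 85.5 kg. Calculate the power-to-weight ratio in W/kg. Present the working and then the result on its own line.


P/W = power / mass
= 154 / 85.5
= 1.801 W/kg

1.801 W/kg


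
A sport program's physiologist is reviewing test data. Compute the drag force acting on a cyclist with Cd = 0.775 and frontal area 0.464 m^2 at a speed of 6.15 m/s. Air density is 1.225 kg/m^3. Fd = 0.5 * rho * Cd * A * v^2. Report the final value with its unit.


Step 1: v^2 = 37.8225
Step 2: Fd = 0.5 * 1.225 * 0.775 * 0.464 * 37.8225
= 8.331 N

8.331 N


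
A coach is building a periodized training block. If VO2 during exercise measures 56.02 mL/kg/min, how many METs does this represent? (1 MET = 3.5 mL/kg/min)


METs = VO2 / 3.5 = 56.02 / 3.5 = 16.01

16.01 METs


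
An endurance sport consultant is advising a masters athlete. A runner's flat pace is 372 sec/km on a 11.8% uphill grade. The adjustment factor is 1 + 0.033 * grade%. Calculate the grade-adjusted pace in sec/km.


Factor = 1 + 0.033 * 11.8 = 1.3894
Adjusted pace = 372 * 1.3894
= 516.86 sec/km

516.86 s/km


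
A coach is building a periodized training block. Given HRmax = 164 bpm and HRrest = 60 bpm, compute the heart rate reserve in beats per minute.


Heart rate reserve = maximum HR minus resting HR
HRR = 164 - 60 = 104 bpm

104 bpm


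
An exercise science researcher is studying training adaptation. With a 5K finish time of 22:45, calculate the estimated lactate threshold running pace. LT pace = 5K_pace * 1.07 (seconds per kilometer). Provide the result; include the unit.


Race duration = 1365 s for 5 km
Average pace = 1365 / 5 = 273.0 s/km
LT pace = 273.0 * 1.07
= 292.11 s/km

292.11 s/km


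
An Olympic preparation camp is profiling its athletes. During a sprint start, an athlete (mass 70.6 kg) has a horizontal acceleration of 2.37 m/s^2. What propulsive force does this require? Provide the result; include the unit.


Propulsive force = mass * acceleration
= 70.6 kg * 2.37 m/s^2
= 167.32 N

167.32 N


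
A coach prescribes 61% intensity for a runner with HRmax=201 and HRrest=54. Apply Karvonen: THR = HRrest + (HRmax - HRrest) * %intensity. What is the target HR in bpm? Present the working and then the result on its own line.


Heart rate reserve = 201 - 54 = 147
Intensity fraction = 61 / 100 = 0.61
THR = 54 + 147 * 0.61 = 143.67 bpm

143.67 bpm


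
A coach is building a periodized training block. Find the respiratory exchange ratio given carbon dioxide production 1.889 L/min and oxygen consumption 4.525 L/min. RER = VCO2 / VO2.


VCO2 = 1.889 L/min
VO2 = 4.525 L/min
RER = 1.889 / 4.525 = 0.4175

0.4175


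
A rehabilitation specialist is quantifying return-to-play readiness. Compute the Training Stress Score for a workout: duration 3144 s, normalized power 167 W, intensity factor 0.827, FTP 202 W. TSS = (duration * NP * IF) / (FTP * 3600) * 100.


Product = 3144 * 167 * 0.827 = 434214.696
Base = 202 * 3600 = 727200
TSS = 434214.696 / 727200 * 100 = 59.71

59.71 TSS


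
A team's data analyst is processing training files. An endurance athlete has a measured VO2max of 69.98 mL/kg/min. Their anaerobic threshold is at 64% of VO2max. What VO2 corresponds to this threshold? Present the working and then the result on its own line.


Anaerobic threshold VO2 = VO2max * 64%
= 69.98 * 0.64
= 44.79 mL/kg/min

44.79 mL/kg/min


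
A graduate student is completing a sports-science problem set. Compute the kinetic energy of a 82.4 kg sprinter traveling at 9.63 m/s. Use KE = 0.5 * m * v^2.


Velocity squared = 92.7369
KE = 0.5 * 82.4 * 92.7369 = 3820.76 J

3820.76 J


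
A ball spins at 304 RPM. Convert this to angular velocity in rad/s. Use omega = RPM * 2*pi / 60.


omega = 304 * 2 * pi / 60
= 304 * 6.28318531 / 60
= 1910.088 / 60
= 31.835 rad/s

31.835 rad/s


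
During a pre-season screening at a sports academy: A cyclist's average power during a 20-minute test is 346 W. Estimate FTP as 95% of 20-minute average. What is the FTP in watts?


FTP = 20-min power * 0.95
= 346 * 0.95
= 328.7 W

328.7 W


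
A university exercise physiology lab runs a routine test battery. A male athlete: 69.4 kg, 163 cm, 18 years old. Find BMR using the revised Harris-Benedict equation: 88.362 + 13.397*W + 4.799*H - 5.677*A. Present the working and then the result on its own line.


Intercept = 88.362
Weight contribution = 13.397 * 69.4 = 929.7518
Height contribution = 4.799 * 163 = 782.237
Age contribution = 5.677 * 18 = 102.186
BMR = 88.362 + 929.7518 + 782.237 - 102.186
= 1698.16 kcal/day

1698.16 kcal/day


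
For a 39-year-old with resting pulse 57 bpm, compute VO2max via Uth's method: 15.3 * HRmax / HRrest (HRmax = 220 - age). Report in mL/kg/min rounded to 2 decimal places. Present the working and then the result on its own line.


Step 1: HRmax = 220 - 39 = 181 bpm
Step 2: Ratio = 181 / 57 = 3.1754
Step 3: VO2max = 15.3 * 3.1754 = 48.58 mL/kg/min

48.58 mL/kg/min


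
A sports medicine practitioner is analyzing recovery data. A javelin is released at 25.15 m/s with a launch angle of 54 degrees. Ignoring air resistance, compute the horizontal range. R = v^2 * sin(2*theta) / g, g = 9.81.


Launch speed squared = 632.5225
sin(2 * 54 deg) = 0.951057
Range = 632.5225 * 0.951057 / 9.81
= 61.322 m

61.322 m


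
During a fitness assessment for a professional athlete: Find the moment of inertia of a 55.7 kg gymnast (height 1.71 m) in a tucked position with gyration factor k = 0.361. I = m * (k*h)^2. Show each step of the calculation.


Radius of gyration = 0.361 * 1.71 = 0.61731 m
I = 55.7 * 0.61731^2
= 55.7 * 0.381072
= 21.226 kg*m^2

21.226 kg*m^2


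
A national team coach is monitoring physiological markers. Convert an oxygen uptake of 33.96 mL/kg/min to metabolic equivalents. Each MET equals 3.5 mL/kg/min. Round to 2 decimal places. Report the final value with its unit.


One MET = 3.5 mL/kg/min
Number of METs = 33.96 / 3.5
= 9.7 METs

9.7 METs


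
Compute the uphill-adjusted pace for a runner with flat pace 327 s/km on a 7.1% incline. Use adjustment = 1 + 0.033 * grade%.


Adjustment factor = 1 + 0.033 * 7.1 = 1.2343
Grade-adjusted pace = 327 * 1.2343 = 403.62 s/km

403.62 s/km


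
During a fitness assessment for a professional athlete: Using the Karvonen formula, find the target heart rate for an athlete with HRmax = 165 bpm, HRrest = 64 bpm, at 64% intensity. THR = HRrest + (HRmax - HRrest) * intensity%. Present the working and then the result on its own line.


HRR = 165 - 64 = 101
THR = 64 + 101 * 0.64
= 64 + 64.64
= 128.64 bpm

128.64 bpm


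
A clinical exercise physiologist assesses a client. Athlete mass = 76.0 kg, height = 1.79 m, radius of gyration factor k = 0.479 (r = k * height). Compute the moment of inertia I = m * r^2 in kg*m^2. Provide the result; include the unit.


r = k * height = 0.479 * 1.79 = 0.85741 m
r^2 = 0.85741^2 = 0.735152
I = 76.0 * 0.735152 = 55.872 kg*m^2

55.872 kg*m^2


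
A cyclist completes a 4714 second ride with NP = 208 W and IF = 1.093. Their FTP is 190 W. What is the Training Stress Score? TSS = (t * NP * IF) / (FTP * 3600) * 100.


t * NP * IF = 4714 * 208 * 1.093 = 1071699.616
FTP * 3600 = 684000
TSS = (1071699.616 / 684000) * 100 = 156.68

156.68 TSS


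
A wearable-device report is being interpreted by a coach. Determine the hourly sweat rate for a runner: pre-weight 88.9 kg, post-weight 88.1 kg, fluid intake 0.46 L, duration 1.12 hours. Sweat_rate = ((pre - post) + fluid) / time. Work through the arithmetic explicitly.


Mass lost = 88.9 - 88.1 = 0.8 kg
Add fluid consumed: 0.8 + 0.46 = 1.26 L total sweat
Sweat rate = 1.26 / 1.12 = 1.125 L/h

1.125 L/h


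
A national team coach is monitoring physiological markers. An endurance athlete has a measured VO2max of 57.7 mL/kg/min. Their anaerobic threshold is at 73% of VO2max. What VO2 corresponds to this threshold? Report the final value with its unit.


Anaerobic threshold VO2 = VO2max * 73%
= 57.7 * 0.73
= 42.12 mL/kg/min

42.12 mL/kg/min


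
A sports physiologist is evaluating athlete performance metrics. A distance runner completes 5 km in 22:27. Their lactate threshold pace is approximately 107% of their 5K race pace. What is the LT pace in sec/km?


Convert to seconds: 22 min 27 s = 1347 s
Pace per km = 1347 / 5 = 269.4 s/km
LT pace = 269.4 * 1.07 = 288.26 s/km

288.26 s/km


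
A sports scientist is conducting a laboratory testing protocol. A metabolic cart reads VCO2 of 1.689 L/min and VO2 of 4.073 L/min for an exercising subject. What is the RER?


RER = VCO2 / VO2 = 1.689 / 4.073 = 0.4147

0.4147


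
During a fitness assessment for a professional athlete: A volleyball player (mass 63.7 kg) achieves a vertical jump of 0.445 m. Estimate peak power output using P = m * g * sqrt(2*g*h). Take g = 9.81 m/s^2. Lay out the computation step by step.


2 * g * h = 2 * 9.81 * 0.445 = 8.7309
sqrt(8.7309) = 2.95481 m/s
P = 63.7 * 9.81 * 2.95481 = 1846.45 W

1846.45 W


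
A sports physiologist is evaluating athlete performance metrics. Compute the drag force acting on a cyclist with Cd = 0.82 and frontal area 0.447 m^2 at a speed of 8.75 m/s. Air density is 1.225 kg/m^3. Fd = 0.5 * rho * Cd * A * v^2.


Step 1: v^2 = 76.5625
Step 2: Fd = 0.5 * 1.225 * 0.82 * 0.447 * 76.5625
= 17.189 N

17.189 N


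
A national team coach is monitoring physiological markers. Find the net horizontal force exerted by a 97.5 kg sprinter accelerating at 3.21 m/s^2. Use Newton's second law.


Newton's second law: F = m * a
F = 97.5 * 3.21 = 312.98 N

312.98 N


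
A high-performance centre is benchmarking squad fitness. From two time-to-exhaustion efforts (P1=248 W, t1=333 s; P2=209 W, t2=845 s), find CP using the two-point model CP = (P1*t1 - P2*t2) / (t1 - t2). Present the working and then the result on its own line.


Work in trial 1 = 82584 J
Work in trial 2 = 176605 J
Delta work = -94021 J
Delta time = -512 s
CP = -94021 / -512 = 183.63 W

183.63 W


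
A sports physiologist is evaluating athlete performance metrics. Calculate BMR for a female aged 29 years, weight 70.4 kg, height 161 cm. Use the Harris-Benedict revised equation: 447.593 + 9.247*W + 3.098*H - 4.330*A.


Substituting values:
W term = 9.247 * 70.4 = 650.9888
H term = 3.098 * 161 = 498.778
A term = 4.330 * 29 = 125.57
BMR = 1471.79 kcal/day

1471.79 kcal/day


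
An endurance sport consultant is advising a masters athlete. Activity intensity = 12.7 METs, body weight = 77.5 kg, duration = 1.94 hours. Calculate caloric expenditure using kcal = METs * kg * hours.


kcal = 12.7 * 77.5 * 1.94
= 984.25 * 1.94
= 1909.45 kcal

1909.45 kcal


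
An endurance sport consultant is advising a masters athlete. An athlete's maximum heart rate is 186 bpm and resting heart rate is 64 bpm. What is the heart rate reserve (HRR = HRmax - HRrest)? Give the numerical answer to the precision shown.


HRR = HRmax - HRrest
= 186 - 64
= 122 bpm

122 bpm


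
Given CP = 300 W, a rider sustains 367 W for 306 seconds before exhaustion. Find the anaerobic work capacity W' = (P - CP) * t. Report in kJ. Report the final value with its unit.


Excess power = 367 - 300 = 67 W
Work above CP = 67 * 306 = 20502 J
W' = 20.502 kJ

20.502 kJ


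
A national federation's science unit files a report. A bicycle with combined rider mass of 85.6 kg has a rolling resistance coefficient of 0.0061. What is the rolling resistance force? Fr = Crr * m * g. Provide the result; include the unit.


Fr = 0.0061 * 85.6 * 9.81
= 0.52216 * 9.81
= 5.122 N

5.122 N


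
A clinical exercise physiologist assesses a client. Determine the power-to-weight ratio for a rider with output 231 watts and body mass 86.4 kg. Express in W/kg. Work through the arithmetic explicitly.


P/W = 231 / 86.4 = 2.674 W/kg

2.674 W/kg


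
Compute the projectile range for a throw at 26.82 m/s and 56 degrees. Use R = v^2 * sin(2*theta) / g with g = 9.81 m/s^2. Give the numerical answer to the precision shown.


Two times the angle = 112 degrees
sin(112) = 0.927184
R = 719.3124 * 0.927184 / 9.81 = 67.985 m

67.985 m


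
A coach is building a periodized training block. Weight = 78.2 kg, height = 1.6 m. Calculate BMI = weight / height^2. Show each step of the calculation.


height^2 = 1.6^2 = 2.56
BMI = 78.2 / 2.56 = 30.55 kg/m^2

30.55 kg/m^2


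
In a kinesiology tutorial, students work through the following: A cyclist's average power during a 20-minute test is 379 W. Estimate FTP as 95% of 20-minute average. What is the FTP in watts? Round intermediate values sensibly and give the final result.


FTP = 20-min power * 0.95
= 379 * 0.95
= 360.05 W

360.05 W


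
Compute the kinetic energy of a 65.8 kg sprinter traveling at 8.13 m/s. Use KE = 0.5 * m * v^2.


Velocity squared = 66.0969
KE = 0.5 * 65.8 * 66.0969 = 2174.59 J

2174.59 J


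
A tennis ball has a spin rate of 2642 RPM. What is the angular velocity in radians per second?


Convert RPM to rad/s: multiply by 2*pi and divide by 60
omega = 2642 * 2 * pi / 60
= 276.67 rad/s

276.67 rad/s


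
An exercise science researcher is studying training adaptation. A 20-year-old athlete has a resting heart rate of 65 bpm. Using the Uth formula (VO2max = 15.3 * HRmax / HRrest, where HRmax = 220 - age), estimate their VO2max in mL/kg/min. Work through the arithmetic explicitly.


HRmax = 220 - 20 = 200 bpm
Ratio = HRmax / HRrest = 200 / 65 = 3.0769
VO2max = 15.3 * 3.0769 = 47.08 mL/kg/min

47.08 mL/kg/min


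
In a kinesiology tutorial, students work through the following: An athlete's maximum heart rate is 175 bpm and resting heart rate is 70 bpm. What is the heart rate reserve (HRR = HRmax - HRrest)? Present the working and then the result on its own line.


HRR = HRmax - HRrest
= 175 - 70
= 105 bpm

105 bpm


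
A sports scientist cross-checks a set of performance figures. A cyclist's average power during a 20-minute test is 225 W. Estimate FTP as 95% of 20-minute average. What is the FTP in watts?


FTP = 20-min power * 0.95
= 225 * 0.95
= 213.75 W

213.75 W


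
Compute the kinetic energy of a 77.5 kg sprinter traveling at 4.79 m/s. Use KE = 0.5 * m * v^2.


Velocity squared = 22.9441
KE = 0.5 * 77.5 * 22.9441 = 889.08 J

889.08 J


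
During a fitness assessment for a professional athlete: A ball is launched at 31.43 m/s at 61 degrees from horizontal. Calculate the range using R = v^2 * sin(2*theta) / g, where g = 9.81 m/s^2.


sin(2 * 61) = sin(122) = 0.848048
v^2 = 31.43^2 = 987.8449
R = 987.8449 * 0.848048 / 9.81
= 85.397 m

85.397 m


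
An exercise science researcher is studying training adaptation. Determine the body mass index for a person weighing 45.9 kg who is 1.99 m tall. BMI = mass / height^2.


BMI = mass / height^2
= 45.9 / 1.99^2
= 45.9 / 3.9601
= 11.59 kg/m^2

11.59 kg/m^2


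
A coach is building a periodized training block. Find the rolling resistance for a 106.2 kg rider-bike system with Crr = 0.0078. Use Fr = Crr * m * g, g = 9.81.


m * g = 106.2 * 9.81 = 1041.822 N
Fr = 0.0078 * 1041.822 = 8.126 N

8.126 N


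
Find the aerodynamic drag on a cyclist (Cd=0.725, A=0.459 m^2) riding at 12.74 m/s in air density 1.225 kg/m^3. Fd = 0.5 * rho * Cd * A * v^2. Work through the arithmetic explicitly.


Fd = 0.5 * 1.225 * 0.725 * 0.459 * 12.74^2
= 0.5 * 1.225 * 0.725 * 0.459 * 162.3076
= 33.082 N

33.082 N


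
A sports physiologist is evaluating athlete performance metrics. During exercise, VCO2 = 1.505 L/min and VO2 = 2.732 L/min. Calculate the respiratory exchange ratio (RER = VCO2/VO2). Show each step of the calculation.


RER = VCO2 / VO2
= 1.505 / 2.732
= 0.5509

0.5509


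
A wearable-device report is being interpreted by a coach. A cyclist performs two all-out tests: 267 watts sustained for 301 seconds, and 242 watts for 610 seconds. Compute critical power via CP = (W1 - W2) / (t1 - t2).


W1 = P1 * t1 = 267 * 301 = 80367 J
W2 = P2 * t2 = 242 * 610 = 147620 J
CP = (80367 - 147620) / (301 - 610)
= 217.65 W

217.65 W


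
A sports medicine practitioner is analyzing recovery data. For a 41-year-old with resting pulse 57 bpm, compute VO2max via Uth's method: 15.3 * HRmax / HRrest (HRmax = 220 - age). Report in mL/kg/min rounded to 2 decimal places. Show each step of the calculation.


Step 1: HRmax = 220 - 41 = 179 bpm
Step 2: Ratio = 179 / 57 = 3.1404
Step 3: VO2max = 15.3 * 3.1404 = 48.05 mL/kg/min

48.05 mL/kg/min


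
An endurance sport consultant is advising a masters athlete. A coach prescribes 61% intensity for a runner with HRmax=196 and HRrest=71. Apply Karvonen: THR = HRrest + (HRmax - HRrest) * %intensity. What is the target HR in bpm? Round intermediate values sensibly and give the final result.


Heart rate reserve = 196 - 71 = 125
Intensity fraction = 61 / 100 = 0.61
THR = 71 + 125 * 0.61 = 147.25 bpm

147.25 bpm


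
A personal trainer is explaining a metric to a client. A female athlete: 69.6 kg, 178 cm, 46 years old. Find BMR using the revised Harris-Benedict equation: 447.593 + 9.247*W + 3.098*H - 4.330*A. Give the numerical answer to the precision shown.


Intercept = 447.593
Weight contribution = 9.247 * 69.6 = 643.5912
Height contribution = 3.098 * 178 = 551.444
Age contribution = 4.33 * 46 = 199.18
BMR = 447.593 + 643.5912 + 551.444 - 199.18
= 1443.45 kcal/day

1443.45 kcal/day


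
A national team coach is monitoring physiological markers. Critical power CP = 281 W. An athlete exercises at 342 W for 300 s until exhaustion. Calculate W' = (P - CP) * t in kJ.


P - CP = 342 - 281 = 61 W
W' = 61 * 300 = 18300 J
= 18300 / 1000 = 18.3 kJ

18.3 kJ


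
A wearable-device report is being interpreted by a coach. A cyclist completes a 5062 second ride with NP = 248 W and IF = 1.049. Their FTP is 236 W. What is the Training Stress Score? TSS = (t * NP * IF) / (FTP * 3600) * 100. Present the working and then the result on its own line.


t * NP * IF = 5062 * 248 * 1.049 = 1316889.424
FTP * 3600 = 849600
TSS = (1316889.424 / 849600) * 100 = 155.0

155.0 TSS


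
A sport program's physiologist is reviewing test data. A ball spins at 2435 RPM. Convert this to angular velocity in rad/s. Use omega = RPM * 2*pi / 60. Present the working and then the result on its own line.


omega = 2435 * 2 * pi / 60
= 2435 * 6.28318531 / 60
= 15299.556 / 60
= 254.993 rad/s

254.993 rad/s


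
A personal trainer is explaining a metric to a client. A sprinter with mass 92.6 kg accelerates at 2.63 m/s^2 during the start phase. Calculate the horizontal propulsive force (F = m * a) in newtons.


F = m * a
= 92.6 * 2.63
= 243.54 N

243.54 N


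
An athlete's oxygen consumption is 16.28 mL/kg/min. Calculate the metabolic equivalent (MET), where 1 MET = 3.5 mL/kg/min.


MET = VO2 / 3.5
= 16.28 / 3.5
= 4.65 METs

4.65 METs


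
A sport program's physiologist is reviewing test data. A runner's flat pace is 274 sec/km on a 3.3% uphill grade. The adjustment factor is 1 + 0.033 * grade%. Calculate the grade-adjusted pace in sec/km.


Factor = 1 + 0.033 * 3.3 = 1.1089
Adjusted pace = 274 * 1.1089
= 303.84 sec/km

303.84 s/km


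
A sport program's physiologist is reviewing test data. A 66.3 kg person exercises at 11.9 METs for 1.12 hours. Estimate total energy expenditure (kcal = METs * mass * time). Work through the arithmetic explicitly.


Energy = METs * mass(kg) * time(h)
= 11.9 * 66.3 * 1.12
= 883.65 kcal

883.65 kcal


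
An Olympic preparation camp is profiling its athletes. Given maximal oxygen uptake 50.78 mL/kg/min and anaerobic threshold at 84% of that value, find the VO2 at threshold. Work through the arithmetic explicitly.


Percentage as decimal = 0.84
VO2 at AT = 50.78 * 0.84 = 42.66 mL/kg/min

42.66 mL/kg/min


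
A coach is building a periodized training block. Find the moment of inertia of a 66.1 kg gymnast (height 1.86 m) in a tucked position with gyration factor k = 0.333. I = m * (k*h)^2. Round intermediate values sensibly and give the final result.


Radius of gyration = 0.333 * 1.86 = 0.61938 m
I = 66.1 * 0.61938^2
= 66.1 * 0.383632
= 25.358 kg*m^2

25.358 kg*m^2


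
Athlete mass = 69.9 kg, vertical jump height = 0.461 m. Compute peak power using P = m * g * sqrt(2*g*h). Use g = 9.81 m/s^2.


sqrt(2 * 9.81 * 0.461) = sqrt(9.04482) = 3.007461 m/s
P = 69.9 * 9.81 * 3.007461
= 2062.27 W

2062.27 W


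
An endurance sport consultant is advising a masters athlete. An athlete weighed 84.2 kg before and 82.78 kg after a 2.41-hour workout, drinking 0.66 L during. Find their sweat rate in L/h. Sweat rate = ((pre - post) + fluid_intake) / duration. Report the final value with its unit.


Body mass change = 1.42 kg
Total sweat loss = 1.42 + 0.66 = 2.08 L
Rate = 2.08 / 2.41 = 0.863 L/h

0.863 L/h


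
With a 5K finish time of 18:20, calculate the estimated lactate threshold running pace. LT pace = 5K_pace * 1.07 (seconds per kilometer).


Race duration = 1100 s for 5 km
Average pace = 1100 / 5 = 220.0 s/km
LT pace = 220.0 * 1.07
= 235.4 s/km

235.4 s/km


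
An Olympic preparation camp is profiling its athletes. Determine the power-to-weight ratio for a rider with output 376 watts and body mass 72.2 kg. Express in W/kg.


P/W = 376 / 72.2 = 5.208 W/kg

5.208 W/kg


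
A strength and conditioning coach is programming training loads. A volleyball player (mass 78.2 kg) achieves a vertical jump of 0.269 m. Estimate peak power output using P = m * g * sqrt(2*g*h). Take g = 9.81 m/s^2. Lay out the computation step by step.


2 * g * h = 2 * 9.81 * 0.269 = 5.27778
sqrt(5.27778) = 2.297342 m/s
P = 78.2 * 9.81 * 2.297342 = 1762.39 W

1762.39 W


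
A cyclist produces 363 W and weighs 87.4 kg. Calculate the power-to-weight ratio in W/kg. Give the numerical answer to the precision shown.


P/W = power / mass
= 363 / 87.4
= 4.153 W/kg

4.153 W/kg


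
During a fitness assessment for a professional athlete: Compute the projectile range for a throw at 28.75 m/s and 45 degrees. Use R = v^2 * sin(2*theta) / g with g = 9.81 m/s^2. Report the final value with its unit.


Two times the angle = 90 degrees
sin(90) = 1.0
R = 826.5625 * 1.0 / 9.81 = 84.257 m

84.257 m
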